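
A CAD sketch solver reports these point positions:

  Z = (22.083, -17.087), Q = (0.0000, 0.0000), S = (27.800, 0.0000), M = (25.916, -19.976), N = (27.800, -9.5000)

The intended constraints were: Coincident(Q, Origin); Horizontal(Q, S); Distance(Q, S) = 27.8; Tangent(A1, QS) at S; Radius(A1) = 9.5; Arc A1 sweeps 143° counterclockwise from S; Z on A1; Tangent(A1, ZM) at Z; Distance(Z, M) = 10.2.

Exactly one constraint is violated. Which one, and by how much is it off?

Distance(Z, M) = 10.2 — off by 5.40.

Q = (0.00, 0.00) ✓; Q.y = 0.00, S.y = 0.00 ✓; |QS| = 27.80 ✓; ∠(NS, SQ) = 90.00° ✓; |NS| = 9.500 ✓; bearing(N→Z) − bearing(N→S) = 143.0° ✓; |NZ| = 9.500 ✓; ∠(NZ, ZM) = 90.01° ✓; |ZM| = 4.800 ✗.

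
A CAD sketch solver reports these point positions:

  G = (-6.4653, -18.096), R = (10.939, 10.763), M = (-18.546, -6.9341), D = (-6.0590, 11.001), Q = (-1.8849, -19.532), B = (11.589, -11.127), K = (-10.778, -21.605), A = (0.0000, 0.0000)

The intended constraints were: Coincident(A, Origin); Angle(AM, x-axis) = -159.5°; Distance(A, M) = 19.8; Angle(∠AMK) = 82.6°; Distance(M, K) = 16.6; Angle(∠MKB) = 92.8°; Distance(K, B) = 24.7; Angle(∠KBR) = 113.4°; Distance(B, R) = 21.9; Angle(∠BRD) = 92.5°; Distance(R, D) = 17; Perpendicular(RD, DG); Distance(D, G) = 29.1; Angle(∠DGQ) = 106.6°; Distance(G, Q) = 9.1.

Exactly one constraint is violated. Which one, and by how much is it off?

Distance(G, Q) = 9.1 — off by 4.30.

A = (0.00, 0.00) ✓; AM at -159.5° ✓; |AM| = 19.80 ✓; ∠AMK = 82.60° ✓; |MK| = 16.60 ✓; ∠MKB = 92.80° ✓; |KB| = 24.70 ✓; ∠KBR = 113.4° ✓; |BR| = 21.90 ✓; ∠BRD = 92.50° ✓; |RD| = 17.00 ✓; ∠(RD, DG) = 90.00° ✓; |DG| = 29.10 ✓; ∠DGQ = 106.6° ✓; |GQ| = 4.800 ✗.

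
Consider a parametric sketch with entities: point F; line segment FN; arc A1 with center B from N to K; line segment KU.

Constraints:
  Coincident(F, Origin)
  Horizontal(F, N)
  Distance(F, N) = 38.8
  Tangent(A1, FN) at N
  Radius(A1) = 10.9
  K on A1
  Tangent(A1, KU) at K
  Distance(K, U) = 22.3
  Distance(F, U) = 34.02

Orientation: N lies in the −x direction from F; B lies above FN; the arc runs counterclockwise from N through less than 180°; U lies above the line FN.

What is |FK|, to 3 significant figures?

29.5

Checks: |BK| = 10.90 ✓; ∠(BK, KU) = 90.00° ✓; |KU| = 22.30 ✓; |FU| = 34.02 ✓.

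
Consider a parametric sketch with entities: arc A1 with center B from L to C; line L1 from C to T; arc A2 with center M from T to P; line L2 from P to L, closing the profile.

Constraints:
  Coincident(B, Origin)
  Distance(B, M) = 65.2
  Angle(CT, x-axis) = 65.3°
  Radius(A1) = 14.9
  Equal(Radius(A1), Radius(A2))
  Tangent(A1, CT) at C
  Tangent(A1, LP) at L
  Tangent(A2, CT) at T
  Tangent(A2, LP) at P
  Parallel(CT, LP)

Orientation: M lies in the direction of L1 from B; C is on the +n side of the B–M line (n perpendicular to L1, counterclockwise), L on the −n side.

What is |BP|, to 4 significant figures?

66.88

Tangency of A1 to both parallel lines with radius 14.9 puts C and L at B ± 14.9·n: C = (-13.54, 6.226), L = (13.54, -6.226). Equal radii place T and P the same way about M: T = M + 14.9·n = (13.71, 65.46), P = M − 14.9·n = (40.78, 53.01). Then |BP| = |P − B| = 66.88.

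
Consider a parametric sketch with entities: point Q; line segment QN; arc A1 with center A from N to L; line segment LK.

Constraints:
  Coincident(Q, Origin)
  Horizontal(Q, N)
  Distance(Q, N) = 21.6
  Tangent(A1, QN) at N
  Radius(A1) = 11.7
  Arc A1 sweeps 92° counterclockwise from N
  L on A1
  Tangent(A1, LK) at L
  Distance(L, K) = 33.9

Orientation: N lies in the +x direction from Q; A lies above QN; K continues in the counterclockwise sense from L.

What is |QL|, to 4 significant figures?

35.43

A1 meets QN tangentially, so AN is at right angles to QN, so A = N + (0, 11.7) = (21.60, 11.70). On A1, N sits at bearing -90° from A; a 92° counterclockwise sweep puts L at bearing 2°, so L = A + 11.7·(cos 2°, sin 2°) = (33.29, 12.11). Then |QL| = |L − Q| = 35.43.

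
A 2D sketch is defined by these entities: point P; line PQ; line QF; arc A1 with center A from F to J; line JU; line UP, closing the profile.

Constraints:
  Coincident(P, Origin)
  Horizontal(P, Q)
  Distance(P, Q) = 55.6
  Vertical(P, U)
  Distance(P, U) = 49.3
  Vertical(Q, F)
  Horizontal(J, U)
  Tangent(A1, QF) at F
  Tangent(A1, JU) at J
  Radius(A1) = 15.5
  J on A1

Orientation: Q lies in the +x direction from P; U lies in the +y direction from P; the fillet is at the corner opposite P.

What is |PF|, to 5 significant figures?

65.068

P is at the origin; P and Q share the same y with |PQ| = 55.6 and Q on the +x side, so Q = (55.600, 0.0000). PU is vertical with |PU| = 49.3 and U on the +y side, so U = (0.0000, 49.300). The virtual corner opposite P is at (55.600, 49.300). Since A1 is tangent to QF there, AF ⟂ QF and since A1 is tangent to JU there, AJ ⟂ JU, with radius 15.5, so the center A sits 15.5 in from both sides at A = (40.100, 33.800). That places the tangent points at F = (55.600, 33.800) on QF and J = (40.100, 49.300) on JU. Then |PF| = |F − P| = 65.068.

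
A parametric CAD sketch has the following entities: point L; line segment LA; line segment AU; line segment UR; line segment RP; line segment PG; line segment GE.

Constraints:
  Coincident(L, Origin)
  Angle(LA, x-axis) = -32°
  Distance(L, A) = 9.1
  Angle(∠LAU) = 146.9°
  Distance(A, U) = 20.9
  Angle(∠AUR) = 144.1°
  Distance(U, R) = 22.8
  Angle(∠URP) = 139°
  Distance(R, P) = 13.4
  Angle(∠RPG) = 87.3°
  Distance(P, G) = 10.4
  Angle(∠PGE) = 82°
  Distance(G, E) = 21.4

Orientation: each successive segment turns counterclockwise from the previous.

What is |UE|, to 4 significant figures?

12.47

L is at the origin; LA runs at -32.0° with length 9.1, so A = (7.717, -4.822). ∠LAU = 146.9° gives AU at 1.100° from the x-axis; with |AU| = 20.9, U = (28.61, -4.421). ∠AUR = 144.1° gives UR at 37.00° from the x-axis; with |UR| = 22.8, R = (46.82, 9.300). ∠URP = 139.0° gives RP at 78.00° from the x-axis; with |RP| = 13.4, P = (49.61, 22.41). ∠RPG = 87.3° gives PG at 170.7° from the x-axis; with |PG| = 10.4, G = (39.34, 24.09). ∠PGE = 82.0° gives GE at -91.30° from the x-axis; with |GE| = 21.4, E = (38.86, 2.694). Then |UE| = |E − U| = 12.47.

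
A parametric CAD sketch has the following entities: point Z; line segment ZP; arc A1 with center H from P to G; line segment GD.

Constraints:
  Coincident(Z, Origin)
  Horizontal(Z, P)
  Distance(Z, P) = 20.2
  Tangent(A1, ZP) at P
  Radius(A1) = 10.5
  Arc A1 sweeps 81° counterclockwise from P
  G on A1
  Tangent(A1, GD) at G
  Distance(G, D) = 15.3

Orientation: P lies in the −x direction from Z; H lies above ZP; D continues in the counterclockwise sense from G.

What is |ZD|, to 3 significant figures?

25.1

On A1, P sits at bearing -90° from H; an 81° counterclockwise sweep puts G at bearing -9°, so G = H + 10.5·(cos -9°, sin -9°) = (-9.83, 8.86). The tangent condition forces HG to be normal to GD, so GD runs along (−sin -9°, cos -9°); with |GD| = 15.3, D = (-7.44, 24.0). Then |ZD| = |D − Z| = 25.1.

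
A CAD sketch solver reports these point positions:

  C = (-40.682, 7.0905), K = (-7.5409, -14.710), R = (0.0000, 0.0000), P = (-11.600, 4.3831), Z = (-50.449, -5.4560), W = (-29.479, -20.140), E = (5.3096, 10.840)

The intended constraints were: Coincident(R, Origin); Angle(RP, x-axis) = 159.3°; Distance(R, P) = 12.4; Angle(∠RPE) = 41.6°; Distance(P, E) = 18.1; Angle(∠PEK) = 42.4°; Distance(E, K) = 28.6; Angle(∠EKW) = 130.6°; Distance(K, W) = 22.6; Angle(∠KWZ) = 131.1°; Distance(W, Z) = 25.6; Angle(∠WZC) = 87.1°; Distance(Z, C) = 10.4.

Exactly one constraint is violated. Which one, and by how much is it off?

Distance(Z, C) = 10.4 — off by 5.50.

R = (0.00, 0.00) ✓; RP at 159.3° ✓; |RP| = 12.40 ✓; ∠RPE = 41.60° ✓; |PE| = 18.10 ✓; ∠PEK = 42.40° ✓; |EK| = 28.60 ✓; ∠EKW = 130.6° ✓; |KW| = 22.60 ✓; ∠KWZ = 131.1° ✓; |WZ| = 25.60 ✓; ∠WZC = 87.10° ✓; |ZC| = 15.90 ✗.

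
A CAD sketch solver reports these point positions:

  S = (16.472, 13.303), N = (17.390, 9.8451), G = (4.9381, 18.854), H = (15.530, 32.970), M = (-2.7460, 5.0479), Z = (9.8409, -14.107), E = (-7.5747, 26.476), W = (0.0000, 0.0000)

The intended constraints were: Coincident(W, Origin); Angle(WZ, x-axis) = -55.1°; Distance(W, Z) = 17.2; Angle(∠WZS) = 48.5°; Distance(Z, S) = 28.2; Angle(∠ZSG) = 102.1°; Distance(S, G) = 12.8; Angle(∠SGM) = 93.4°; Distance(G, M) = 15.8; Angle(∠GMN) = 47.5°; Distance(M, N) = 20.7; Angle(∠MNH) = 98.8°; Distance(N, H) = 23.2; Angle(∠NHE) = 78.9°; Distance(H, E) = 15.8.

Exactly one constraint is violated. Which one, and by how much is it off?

Distance(H, E) = 15.8 — off by 8.20.

W = (0.00, 0.00) ✓; WZ at -55.10° ✓; |WZ| = 17.20 ✓; ∠WZS = 48.50° ✓; |ZS| = 28.20 ✓; ∠ZSG = 102.1° ✓; |SG| = 12.80 ✓; ∠SGM = 93.40° ✓; |GM| = 15.80 ✓; ∠GMN = 47.50° ✓; |MN| = 20.70 ✓; ∠MNH = 98.80° ✓; |NH| = 23.20 ✓; ∠NHE = 78.90° ✓; |HE| = 24.00 ✗.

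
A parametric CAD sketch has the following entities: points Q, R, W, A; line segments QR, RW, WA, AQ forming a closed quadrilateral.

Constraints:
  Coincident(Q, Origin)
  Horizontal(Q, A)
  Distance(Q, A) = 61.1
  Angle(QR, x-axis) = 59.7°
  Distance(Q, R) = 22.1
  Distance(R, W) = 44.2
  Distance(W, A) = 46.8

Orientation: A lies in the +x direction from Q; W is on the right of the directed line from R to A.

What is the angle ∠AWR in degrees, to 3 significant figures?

71.9°

Checks: |RW| = 44.20 ✓; |WA| = 46.80 ✓.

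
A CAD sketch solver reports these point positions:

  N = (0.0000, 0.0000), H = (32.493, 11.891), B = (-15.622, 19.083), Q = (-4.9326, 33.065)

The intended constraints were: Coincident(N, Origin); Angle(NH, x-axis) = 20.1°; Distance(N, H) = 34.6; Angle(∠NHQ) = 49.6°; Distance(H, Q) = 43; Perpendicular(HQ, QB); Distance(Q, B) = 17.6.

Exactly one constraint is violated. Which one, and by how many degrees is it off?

Perpendicular(HQ, QB) — off by 7.90°.

N = (0.00, 0.00) ✓; NH at 20.10° ✓; |NH| = 34.60 ✓; ∠NHQ = 49.60° ✓; |HQ| = 43.00 ✓; ∠(HQ, QB) = 82.10° ✗; |QB| = 17.60 ✓.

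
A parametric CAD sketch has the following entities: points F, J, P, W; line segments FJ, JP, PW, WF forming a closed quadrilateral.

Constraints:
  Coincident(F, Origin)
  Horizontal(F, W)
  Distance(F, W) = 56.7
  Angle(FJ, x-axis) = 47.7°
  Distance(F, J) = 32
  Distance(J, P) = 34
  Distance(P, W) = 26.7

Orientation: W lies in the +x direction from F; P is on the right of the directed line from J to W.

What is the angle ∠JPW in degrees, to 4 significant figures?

87.72°

Checks: |JP| = 34.00 ✓; |PW| = 26.70 ✓.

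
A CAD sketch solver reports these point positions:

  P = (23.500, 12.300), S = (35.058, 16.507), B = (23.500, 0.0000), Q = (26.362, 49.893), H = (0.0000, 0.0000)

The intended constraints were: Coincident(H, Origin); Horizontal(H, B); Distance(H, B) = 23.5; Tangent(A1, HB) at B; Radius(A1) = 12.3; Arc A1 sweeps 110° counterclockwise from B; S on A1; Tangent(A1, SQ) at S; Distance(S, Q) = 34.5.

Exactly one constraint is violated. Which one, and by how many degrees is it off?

Tangent(A1, SQ) at S — off by 5.40°.

H = (0.00, 0.00) ✓; H.y = 0.00, B.y = 0.00 ✓; |HB| = 23.50 ✓; ∠(PB, BH) = 90.00° ✓; |PB| = 12.30 ✓; bearing(P→S) − bearing(P→B) = 110.0° ✓; |PS| = 12.30 ✓; ∠(PS, SQ) = 95.40° ✗; |SQ| = 34.50 ✓.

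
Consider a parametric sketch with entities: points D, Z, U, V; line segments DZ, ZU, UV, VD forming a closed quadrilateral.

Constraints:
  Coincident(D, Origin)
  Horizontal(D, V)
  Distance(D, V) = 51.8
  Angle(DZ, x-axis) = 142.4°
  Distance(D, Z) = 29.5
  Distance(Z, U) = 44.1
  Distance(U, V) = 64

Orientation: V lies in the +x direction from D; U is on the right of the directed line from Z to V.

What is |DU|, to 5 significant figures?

24.547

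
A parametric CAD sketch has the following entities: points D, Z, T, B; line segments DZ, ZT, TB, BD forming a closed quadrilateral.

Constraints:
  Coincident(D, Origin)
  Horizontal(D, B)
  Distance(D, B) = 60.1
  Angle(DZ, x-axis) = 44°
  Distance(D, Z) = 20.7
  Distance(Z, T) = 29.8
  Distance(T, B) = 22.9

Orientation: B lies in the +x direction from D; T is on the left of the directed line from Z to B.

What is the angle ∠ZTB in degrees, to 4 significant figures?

127.9°

Checks: |ZT| = 29.80 ✓; |TB| = 22.90 ✓.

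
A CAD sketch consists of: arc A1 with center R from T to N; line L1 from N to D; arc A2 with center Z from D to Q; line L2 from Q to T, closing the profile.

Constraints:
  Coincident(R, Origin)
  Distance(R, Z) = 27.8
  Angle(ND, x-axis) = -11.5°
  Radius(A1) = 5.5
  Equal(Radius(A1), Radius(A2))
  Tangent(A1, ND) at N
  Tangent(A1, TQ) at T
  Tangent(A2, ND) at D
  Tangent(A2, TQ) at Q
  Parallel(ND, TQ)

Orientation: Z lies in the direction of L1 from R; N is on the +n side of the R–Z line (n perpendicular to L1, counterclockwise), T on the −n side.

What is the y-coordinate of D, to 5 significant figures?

-0.15284

Tangency of A1 to both parallel lines with radius 5.5 puts N and T at R ± 5.5·n: N = (1.0965, 5.3896), T = (-1.0965, -5.3896). Equal radii place D and Q the same way about Z: D = Z + 5.5·n = (28.338, -0.15284), Q = Z − 5.5·n = (26.145, -10.932). So D.y = -0.15284.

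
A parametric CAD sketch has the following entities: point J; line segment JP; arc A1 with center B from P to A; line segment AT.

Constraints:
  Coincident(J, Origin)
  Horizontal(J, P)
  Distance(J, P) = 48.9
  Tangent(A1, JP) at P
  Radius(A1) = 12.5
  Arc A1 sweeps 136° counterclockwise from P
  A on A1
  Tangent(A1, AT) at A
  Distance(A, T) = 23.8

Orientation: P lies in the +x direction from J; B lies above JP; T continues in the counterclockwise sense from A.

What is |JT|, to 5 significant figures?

55.526

J is at the origin; JP is horizontal with |JP| = 48.9 and P on the +x side, so P = (48.900, 0.0000). Tangency of A1 to JP means the radius BP is perpendicular to JP, so B = P + (0, 12.5) = (48.900, 12.500). On A1, P sits at bearing -90° from B; a 136° counterclockwise sweep puts A at bearing 46°, so A = B + 12.5·(cos 46°, sin 46°) = (57.583, 21.492). The tangent condition forces BA to be normal to AT, so AT runs along (−sin 46°, cos 46°); with |AT| = 23.8, T = (40.463, 38.025). Then |JT| = |T − J| = 55.526.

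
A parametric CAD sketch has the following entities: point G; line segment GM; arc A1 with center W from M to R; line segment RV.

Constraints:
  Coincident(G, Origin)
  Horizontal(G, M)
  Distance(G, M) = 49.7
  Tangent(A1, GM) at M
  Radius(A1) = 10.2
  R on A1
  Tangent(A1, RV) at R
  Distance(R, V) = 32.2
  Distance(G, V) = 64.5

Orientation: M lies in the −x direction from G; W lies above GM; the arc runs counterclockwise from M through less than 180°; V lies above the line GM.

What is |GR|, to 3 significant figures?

41.7

Checks: |WM| = 10.20 ✓; |WR| = 10.20 ✓; ∠(WR, RV) = 90.00° ✓; |RV| = 32.20 ✓; |GV| = 64.50 ✓.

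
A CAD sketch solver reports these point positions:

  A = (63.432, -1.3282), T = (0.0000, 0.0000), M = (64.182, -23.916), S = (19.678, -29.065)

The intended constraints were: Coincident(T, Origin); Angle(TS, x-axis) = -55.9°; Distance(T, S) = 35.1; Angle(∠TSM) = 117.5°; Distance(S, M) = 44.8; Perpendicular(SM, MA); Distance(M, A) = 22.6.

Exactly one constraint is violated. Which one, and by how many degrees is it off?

Perpendicular(SM, MA) — off by 4.70°.

T = (0.00, 0.00) ✓; TS at -55.90° ✓; |TS| = 35.10 ✓; ∠TSM = 117.5° ✓; |SM| = 44.80 ✓; ∠(SM, MA) = 85.30° ✗; |MA| = 22.60 ✓.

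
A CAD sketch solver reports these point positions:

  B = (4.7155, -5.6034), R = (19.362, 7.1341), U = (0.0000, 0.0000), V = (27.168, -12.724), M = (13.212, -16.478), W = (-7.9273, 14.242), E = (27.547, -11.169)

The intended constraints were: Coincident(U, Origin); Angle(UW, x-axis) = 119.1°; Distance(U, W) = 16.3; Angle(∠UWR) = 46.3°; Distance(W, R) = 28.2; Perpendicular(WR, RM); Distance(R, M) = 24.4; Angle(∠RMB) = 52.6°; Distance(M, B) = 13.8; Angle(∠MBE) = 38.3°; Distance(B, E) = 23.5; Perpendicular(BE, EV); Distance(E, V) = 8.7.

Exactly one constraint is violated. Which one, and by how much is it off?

Distance(E, V) = 8.7 — off by 7.10.

U = (0.00, 0.00) ✓; UW at 119.1° ✓; |UW| = 16.30 ✓; ∠UWR = 46.30° ✓; |WR| = 28.20 ✓; ∠(WR, RM) = 90.00° ✓; |RM| = 24.40 ✓; ∠RMB = 52.60° ✓; |MB| = 13.80 ✓; ∠MBE = 38.30° ✓; |BE| = 23.50 ✓; ∠(BE, EV) = 90.00° ✓; |EV| = 1.601 ✗.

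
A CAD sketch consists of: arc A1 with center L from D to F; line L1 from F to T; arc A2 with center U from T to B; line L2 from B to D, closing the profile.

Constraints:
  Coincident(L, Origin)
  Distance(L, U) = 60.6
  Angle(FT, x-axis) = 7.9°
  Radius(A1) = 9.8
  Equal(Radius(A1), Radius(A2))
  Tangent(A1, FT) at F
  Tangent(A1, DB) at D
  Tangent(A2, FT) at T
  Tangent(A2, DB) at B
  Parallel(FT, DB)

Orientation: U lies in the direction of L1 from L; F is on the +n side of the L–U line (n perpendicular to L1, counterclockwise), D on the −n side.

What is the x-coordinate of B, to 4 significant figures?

61.37

The slot axis is L1's direction at 7.9°, so u = (cos 7.9°, sin 7.9°) = (0.9905, 0.1374) and n = (−sin 7.9°, cos 7.9°) = (-0.1374, 0.9905). L is at the origin and U lies 60.6 along u from L, so U = 60.6·u = (60.02, 8.329). Tangency of A1 to both parallel lines with radius 9.8 puts F and D at L ± 9.8·n: F = (-1.347, 9.707), D = (1.347, -9.707). Equal radii place T and B the same way about U: T = U + 9.8·n = (58.68, 18.04), B = U − 9.8·n = (61.37, -1.378). So B.x = 61.37.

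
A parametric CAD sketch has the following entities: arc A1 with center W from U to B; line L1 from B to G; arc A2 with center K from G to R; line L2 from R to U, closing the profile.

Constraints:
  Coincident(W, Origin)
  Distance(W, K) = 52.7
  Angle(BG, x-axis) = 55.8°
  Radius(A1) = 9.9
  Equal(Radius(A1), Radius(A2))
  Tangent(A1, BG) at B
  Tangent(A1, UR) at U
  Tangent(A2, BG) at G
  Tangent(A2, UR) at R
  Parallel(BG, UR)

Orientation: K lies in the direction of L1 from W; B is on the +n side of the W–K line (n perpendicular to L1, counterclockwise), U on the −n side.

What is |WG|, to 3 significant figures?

53.6

The slot axis is L1's direction at 55.8°, so u = (cos 55.8°, sin 55.8°) = (0.562, 0.827) and n = (−sin 55.8°, cos 55.8°) = (-0.827, 0.562). W is at the origin and K lies 52.7 along u from W, so K = 52.7·u = (29.6, 43.6). Tangency of A1 to both parallel lines with radius 9.9 puts B and U at W ± 9.9·n: B = (-8.19, 5.56), U = (8.19, -5.56). Equal radii place G and R the same way about K: G = K + 9.9·n = (21.4, 49.2), R = K − 9.9·n = (37.8, 38.0). Then |WG| = |G − W| = 53.6.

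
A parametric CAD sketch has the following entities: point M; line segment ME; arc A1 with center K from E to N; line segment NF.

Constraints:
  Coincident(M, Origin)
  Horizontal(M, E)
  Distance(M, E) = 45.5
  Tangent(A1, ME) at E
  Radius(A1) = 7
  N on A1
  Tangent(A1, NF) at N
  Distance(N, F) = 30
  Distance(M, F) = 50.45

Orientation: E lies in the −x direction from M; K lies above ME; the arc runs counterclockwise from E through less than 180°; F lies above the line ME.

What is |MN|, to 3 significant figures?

39.0

Checks: |KN| = 7.000 ✓; ∠(KN, NF) = 90.00° ✓; |NF| = 30.00 ✓; |MF| = 50.45 ✓.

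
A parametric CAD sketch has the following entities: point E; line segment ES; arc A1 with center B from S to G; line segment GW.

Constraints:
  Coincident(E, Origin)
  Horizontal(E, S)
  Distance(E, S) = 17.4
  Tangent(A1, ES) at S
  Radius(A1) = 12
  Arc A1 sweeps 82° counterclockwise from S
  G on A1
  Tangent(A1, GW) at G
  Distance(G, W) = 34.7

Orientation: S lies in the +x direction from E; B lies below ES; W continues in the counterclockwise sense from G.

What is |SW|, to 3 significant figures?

47.7

E is at the origin; E and S share the same y with |ES| = 17.4 and S on the +x side, so S = (17.4, 0.00). A1 meets ES tangentially, so BS is at right angles to ES, so B = S + (0, -12) = (17.4, -12.0). On A1, S sits at bearing 90° from B; an 82° counterclockwise sweep puts G at bearing 172°, so G = B + 12.0·(cos 172°, sin 172°) = (5.52, -10.3). Since A1 is tangent to GW there, BG ⟂ GW, so GW runs along (−sin 172°, cos 172°); with |GW| = 34.7, W = (0.687, -44.7). Then |SW| = |W − S| = 47.7.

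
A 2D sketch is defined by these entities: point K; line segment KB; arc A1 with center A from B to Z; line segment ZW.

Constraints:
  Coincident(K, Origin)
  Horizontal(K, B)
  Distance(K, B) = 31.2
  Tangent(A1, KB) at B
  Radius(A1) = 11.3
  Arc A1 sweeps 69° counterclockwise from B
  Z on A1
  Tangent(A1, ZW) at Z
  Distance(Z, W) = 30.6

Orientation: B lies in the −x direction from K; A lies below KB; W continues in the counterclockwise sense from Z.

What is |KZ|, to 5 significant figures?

42.374

K is at the origin; K and B share the same y with |KB| = 31.2 and B on the −x side, so B = (-31.200, 0.0000). Since A1 is tangent to KB there, AB ⟂ KB, so A = B + (0, -11.3) = (-31.200, -11.300). On A1, B sits at bearing 90° from A; a 69° counterclockwise sweep puts Z at bearing 159°, so Z = A + 11.3·(cos 159°, sin 159°) = (-41.749, -7.2504). Then |KZ| = |Z − K| = 42.374.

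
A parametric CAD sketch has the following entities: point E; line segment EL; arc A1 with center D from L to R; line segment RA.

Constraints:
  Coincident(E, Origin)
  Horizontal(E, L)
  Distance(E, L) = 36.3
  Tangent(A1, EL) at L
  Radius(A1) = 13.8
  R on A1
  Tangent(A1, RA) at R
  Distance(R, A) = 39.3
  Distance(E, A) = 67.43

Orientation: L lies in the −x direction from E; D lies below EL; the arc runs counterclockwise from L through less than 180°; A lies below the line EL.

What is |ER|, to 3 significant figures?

52.6

Checks: ∠(DL, LE) = 90.00° ✓; |DL| = 13.80 ✓; |DR| = 13.80 ✓; ∠(DR, RA) = 90.00° ✓; |RA| = 39.30 ✓; |EA| = 67.43 ✓.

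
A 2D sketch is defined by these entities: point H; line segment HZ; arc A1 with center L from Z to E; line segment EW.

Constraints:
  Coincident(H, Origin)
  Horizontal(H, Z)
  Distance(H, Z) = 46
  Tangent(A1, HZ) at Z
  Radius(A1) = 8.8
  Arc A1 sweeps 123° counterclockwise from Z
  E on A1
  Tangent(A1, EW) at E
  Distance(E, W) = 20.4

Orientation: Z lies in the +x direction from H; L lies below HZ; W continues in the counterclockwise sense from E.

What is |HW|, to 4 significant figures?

58.44

H is at the origin; HZ is horizontal with |HZ| = 46.0 and Z on the +x side, so Z = (46.00, 0.000). The tangent condition forces LZ to be normal to HZ, so L = Z + (0, -8.8) = (46.00, -8.800). On A1, Z sits at bearing 90° from L; a 123° counterclockwise sweep puts E at bearing 213°, so E = L + 8.8·(cos 213°, sin 213°) = (38.62, -13.59). Since A1 is tangent to EW there, LE ⟂ EW, so EW runs along (−sin 213°, cos 213°); with |EW| = 20.4, W = (49.73, -30.70). Then |HW| = |W − H| = 58.44.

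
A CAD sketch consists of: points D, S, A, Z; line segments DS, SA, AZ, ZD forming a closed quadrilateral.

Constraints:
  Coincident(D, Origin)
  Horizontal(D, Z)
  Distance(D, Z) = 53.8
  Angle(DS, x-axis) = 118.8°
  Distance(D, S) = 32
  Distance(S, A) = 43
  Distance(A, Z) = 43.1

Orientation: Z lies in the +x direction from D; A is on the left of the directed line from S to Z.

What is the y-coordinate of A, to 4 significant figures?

33.90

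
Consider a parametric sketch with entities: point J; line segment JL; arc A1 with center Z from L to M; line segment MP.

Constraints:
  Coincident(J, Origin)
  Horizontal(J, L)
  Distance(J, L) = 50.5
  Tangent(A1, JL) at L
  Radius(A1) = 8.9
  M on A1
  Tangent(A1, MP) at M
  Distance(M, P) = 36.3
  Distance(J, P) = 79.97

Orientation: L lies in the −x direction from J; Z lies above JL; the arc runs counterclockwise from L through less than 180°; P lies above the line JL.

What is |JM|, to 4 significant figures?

46.33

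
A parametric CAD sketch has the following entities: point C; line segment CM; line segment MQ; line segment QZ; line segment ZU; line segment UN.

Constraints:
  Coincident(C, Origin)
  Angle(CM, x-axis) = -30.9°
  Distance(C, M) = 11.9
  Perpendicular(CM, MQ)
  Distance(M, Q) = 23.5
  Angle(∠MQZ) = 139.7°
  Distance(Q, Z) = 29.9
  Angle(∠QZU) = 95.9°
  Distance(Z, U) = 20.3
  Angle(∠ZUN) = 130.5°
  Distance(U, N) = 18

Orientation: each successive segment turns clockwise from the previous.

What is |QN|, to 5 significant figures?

38.564

∠QZU = 95.9° gives ZU at 114.70° from the x-axis; with |ZU| = 20.3, U = (-38.645, -17.469). ∠ZUN = 130.5° gives UN at 65.200° from the x-axis; with |UN| = 18.0, N = (-31.095, -1.1287). Then |QN| = |N − Q| = 38.564.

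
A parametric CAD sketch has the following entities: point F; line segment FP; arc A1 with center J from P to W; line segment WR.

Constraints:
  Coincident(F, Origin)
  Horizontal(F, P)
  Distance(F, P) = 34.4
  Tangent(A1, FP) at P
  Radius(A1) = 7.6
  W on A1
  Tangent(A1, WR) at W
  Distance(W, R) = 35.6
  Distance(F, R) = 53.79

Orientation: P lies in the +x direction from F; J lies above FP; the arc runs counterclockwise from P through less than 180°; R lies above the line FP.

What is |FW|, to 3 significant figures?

42.8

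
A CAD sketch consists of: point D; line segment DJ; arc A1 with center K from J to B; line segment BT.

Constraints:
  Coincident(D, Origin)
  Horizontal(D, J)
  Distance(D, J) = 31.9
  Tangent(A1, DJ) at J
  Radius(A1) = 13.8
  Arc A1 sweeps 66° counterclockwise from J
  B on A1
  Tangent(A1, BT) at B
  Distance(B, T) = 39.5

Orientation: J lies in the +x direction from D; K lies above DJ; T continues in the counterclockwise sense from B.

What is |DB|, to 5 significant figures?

45.254

D is at the origin; DJ is horizontal with |DJ| = 31.9 and J on the +x side, so J = (31.900, 0.0000). The tangent condition forces KJ to be normal to DJ, so K = J + (0, 13.8) = (31.900, 13.800). On A1, J sits at bearing -90° from K; a 66° counterclockwise sweep puts B at bearing -24°, so B = K + 13.8·(cos -24°, sin -24°) = (44.507, 8.1870). Then |DB| = |B − D| = 45.254.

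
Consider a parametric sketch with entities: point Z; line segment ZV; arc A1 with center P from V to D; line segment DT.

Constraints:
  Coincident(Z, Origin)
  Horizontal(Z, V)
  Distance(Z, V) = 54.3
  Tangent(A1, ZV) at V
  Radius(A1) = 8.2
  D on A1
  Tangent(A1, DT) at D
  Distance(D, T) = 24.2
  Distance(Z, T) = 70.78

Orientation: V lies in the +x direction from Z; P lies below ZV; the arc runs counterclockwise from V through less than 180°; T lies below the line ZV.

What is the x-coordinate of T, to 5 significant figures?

63.023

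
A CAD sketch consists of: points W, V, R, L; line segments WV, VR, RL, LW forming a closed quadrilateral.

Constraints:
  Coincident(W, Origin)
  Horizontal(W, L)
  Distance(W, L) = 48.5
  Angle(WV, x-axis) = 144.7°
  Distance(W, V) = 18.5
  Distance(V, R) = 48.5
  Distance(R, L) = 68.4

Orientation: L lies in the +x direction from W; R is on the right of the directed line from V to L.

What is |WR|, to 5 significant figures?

38.411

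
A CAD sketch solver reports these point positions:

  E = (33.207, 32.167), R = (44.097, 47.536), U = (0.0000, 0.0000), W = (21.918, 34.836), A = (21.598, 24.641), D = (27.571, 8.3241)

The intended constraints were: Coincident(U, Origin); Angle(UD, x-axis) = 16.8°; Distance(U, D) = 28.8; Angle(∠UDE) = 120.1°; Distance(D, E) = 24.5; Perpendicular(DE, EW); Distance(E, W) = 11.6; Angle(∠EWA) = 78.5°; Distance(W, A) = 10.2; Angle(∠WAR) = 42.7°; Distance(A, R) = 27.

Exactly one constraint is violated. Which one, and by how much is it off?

Distance(A, R) = 27 — off by 5.10.

U = (0.00, 0.00) ✓; UD at 16.80° ✓; |UD| = 28.80 ✓; ∠UDE = 120.1° ✓; |DE| = 24.50 ✓; ∠(DE, EW) = 90.00° ✓; |EW| = 11.60 ✓; ∠EWA = 78.50° ✓; |WA| = 10.20 ✓; ∠WAR = 42.70° ✓; |AR| = 32.10 ✗.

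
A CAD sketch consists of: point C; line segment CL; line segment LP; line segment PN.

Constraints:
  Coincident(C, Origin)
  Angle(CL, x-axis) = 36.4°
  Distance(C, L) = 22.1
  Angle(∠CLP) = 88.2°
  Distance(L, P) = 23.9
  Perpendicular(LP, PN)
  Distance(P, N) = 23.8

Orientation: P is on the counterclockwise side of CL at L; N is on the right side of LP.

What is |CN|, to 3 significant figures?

51.4

C is at the origin; CL runs at 36.4° with length 22.1, so L = 22.1·(cos 36.4°, sin 36.4°) = (17.8, 13.1). ∠CLP = 88.2°, so LP runs at 36.4° + (180° − 88.2°) = 128° from the x-axis; with |LP| = 23.9, P = L + 23.9·(cos 128°, sin 128°) = (3.01, 31.9). LP is perpendicular to PN; with |PN| = 23.8 on the right of LP, N = P + 23.8·(0.786, 0.618) = (21.7, 46.6). Then |CN| = |N − C| = 51.4.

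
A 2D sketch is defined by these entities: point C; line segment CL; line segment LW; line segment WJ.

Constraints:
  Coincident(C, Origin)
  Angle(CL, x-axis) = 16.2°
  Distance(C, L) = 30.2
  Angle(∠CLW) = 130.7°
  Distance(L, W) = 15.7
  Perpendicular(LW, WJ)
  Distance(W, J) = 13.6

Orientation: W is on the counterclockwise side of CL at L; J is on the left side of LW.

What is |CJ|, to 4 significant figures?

36.59

C is at the origin; CL runs at 16.2° with length 30.2, so L = 30.2·(cos 16.2°, sin 16.2°) = (29.00, 8.426). ∠CLW = 130.7°, so LW runs at 16.2° + (180° − 130.7°) = 65.50° from the x-axis; with |LW| = 15.7, W = L + 15.7·(cos 65.50°, sin 65.50°) = (35.51, 22.71). The perpendicularity gives WJ at right angles to LW; with |WJ| = 13.6 on the left of LW, J = W + 13.6·(-0.9100, 0.4147) = (23.14, 28.35). Then |CJ| = |J − C| = 36.59.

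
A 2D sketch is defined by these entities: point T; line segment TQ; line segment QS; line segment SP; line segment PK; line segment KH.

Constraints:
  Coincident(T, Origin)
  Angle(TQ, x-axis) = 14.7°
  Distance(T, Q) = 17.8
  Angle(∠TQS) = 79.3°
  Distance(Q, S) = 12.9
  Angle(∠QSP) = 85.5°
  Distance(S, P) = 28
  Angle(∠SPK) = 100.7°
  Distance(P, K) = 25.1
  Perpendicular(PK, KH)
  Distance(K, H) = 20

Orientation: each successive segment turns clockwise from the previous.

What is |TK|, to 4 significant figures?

21.92

∠QSP = 85.5° gives SP at 179.5° from the x-axis; with |SP| = 28.0, P = (-9.882, -8.107). ∠SPK = 100.7° gives PK at 100.2° from the x-axis; with |PK| = 25.1, K = (-14.33, 16.60). Then |TK| = |K − T| = 21.92.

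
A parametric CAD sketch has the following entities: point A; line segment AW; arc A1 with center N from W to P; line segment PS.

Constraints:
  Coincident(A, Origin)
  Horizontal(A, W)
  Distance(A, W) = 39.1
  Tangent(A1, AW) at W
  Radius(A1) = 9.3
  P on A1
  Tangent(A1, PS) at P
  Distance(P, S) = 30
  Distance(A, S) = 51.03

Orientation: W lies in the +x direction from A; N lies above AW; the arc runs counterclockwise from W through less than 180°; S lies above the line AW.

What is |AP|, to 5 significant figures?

49.153

Checks: |NP| = 9.300 ✓; ∠(NP, PS) = 90.00° ✓; |PS| = 30.00 ✓; |AS| = 51.03 ✓.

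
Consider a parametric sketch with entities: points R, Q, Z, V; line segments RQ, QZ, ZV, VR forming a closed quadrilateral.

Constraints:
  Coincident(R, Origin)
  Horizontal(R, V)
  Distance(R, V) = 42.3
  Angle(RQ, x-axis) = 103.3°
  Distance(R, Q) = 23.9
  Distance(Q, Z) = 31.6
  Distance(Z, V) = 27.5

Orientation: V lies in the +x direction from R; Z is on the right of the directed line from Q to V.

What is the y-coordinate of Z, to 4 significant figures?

-0.9460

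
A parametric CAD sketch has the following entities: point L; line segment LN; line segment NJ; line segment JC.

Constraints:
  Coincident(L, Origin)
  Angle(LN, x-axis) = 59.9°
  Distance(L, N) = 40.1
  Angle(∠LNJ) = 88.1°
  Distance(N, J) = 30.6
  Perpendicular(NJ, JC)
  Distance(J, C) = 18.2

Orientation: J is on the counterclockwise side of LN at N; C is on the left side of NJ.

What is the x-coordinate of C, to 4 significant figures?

-15.46

∠LNJ = 88.1°, so NJ runs at 59.9° + (180° − 88.1°) = 151.8° from the x-axis; with |NJ| = 30.6, J = N + 30.6·(cos 151.8°, sin 151.8°) = (-6.857, 49.15). The perpendicularity gives JC at right angles to NJ; with |JC| = 18.2 on the left of NJ, C = J + 18.2·(-0.4726, -0.8813) = (-15.46, 33.11). So C.x = -15.46.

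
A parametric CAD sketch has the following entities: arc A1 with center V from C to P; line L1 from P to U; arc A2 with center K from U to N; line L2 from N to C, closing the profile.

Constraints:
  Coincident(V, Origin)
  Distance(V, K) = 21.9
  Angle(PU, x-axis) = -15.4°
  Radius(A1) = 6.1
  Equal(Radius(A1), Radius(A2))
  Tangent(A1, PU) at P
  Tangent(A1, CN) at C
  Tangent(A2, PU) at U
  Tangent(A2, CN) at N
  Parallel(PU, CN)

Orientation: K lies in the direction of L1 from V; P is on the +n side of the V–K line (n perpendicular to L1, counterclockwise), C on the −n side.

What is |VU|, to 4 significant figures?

22.73

Tangency of A1 to both parallel lines with radius 6.1 puts P and C at V ± 6.1·n: P = (1.620, 5.881), C = (-1.620, -5.881). Equal radii place U and N the same way about K: U = K + 6.1·n = (22.73, 0.06530), N = K − 6.1·n = (19.49, -11.70). Then |VU| = |U − V| = 22.73.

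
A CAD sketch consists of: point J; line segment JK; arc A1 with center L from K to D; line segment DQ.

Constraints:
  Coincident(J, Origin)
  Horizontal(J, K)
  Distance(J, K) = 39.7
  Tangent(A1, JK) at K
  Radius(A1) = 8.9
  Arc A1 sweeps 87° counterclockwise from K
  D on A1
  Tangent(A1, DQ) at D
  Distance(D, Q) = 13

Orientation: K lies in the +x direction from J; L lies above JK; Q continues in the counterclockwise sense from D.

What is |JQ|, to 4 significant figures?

53.72

J is at the origin; JK is horizontal with |JK| = 39.7 and K on the +x side, so K = (39.70, 0.000). Since A1 is tangent to JK there, LK ⟂ JK, so L = K + (0, 8.9) = (39.70, 8.900). On A1, K sits at bearing -90° from L; an 87° counterclockwise sweep puts D at bearing -3°, so D = L + 8.9·(cos -3°, sin -3°) = (48.59, 8.434). Tangency of A1 to DQ means the radius LD is perpendicular to DQ, so DQ runs along (−sin -3°, cos -3°); with |DQ| = 13.0, Q = (49.27, 21.42). Then |JQ| = |Q − J| = 53.72.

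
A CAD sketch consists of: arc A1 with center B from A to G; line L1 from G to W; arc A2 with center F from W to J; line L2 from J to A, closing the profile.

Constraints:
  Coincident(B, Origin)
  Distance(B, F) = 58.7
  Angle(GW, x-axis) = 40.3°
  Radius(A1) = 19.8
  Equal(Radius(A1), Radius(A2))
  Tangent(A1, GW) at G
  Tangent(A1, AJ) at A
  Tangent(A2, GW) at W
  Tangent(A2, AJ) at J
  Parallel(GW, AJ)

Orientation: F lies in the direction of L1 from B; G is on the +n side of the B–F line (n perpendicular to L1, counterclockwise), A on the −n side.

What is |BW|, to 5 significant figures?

61.949

Tangency of A1 to both parallel lines with radius 19.8 puts G and A at B ± 19.8·n: G = (-12.806, 15.101), A = (12.806, -15.101). Equal radii place W and J the same way about F: W = F + 19.8·n = (31.962, 53.067), J = F − 19.8·n = (57.575, 22.866). Then |BW| = |W − B| = 61.949.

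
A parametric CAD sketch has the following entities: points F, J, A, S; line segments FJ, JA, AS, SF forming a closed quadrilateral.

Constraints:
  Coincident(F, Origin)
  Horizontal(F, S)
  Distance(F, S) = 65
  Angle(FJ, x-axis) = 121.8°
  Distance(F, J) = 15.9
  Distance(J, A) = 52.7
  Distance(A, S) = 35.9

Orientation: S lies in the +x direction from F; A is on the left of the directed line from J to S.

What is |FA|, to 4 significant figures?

50.67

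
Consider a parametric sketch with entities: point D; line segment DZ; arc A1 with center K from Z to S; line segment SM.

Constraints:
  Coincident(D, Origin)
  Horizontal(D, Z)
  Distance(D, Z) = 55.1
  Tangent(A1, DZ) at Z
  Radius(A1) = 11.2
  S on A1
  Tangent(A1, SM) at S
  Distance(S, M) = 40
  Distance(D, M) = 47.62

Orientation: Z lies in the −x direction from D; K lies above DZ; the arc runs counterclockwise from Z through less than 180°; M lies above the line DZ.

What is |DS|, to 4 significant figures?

45.74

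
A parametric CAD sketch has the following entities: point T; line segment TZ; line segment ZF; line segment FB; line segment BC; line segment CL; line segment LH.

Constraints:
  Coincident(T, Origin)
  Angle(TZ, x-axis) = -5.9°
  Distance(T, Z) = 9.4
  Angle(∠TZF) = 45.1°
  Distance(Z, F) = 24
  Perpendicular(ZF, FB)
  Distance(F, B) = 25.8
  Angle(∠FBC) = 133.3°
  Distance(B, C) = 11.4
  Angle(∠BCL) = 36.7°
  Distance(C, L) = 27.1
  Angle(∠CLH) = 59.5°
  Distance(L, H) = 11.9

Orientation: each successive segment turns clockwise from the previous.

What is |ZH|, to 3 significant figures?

32.9

∠BCL = 36.7° gives CL at -60.8° from the x-axis; with |CL| = 27.1, L = (-10.8, -8.50). ∠CLH = 59.5° gives LH at 179° from the x-axis; with |LH| = 11.9, H = (-22.7, -8.23). Then |ZH| = |H − Z| = 32.9.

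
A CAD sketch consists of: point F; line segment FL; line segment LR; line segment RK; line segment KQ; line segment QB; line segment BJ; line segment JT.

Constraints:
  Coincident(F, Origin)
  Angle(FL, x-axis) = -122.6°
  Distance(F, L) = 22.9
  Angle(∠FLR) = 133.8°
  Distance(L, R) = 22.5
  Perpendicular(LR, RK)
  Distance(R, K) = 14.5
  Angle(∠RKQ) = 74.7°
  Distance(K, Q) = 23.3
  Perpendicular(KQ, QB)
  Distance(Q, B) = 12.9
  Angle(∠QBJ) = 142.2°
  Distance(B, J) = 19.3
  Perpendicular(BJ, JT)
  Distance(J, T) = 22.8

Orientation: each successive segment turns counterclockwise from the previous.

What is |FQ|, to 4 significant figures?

17.86

F is at the origin; FL runs at -122.6° with length 22.9, so L = (-12.34, -19.29). ∠FLR = 133.8° gives LR at -76.40° from the x-axis; with |LR| = 22.5, R = (-7.047, -41.16). LR ⟂ RK, so RK runs at 13.60°; with |RK| = 14.5, K = (7.046, -37.75). ∠RKQ = 74.7° gives KQ at 118.9° from the x-axis; with |KQ| = 23.3, Q = (-4.214, -17.35). Then |FQ| = |Q − F| = 17.86.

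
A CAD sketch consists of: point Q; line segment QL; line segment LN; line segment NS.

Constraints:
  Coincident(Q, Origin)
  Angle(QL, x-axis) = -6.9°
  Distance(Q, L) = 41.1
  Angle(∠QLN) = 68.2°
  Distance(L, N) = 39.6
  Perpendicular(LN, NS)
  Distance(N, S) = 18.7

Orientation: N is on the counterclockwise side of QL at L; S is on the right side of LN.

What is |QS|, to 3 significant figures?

61.9

Q is at the origin; QL runs at -6.9° with length 41.1, so L = 41.1·(cos -6.9°, sin -6.9°) = (40.8, -4.94). ∠QLN = 68.2°, so LN runs at -6.9° + (180° − 68.2°) = 105° from the x-axis; with |LN| = 39.6, N = L + 39.6·(cos 105°, sin 105°) = (30.6, 33.3). The perpendicularity gives NS at right angles to LN; with |NS| = 18.7 on the right of LN, S = N + 18.7·(0.966, 0.257) = (48.7, 38.1). Then |QS| = |S − Q| = 61.9.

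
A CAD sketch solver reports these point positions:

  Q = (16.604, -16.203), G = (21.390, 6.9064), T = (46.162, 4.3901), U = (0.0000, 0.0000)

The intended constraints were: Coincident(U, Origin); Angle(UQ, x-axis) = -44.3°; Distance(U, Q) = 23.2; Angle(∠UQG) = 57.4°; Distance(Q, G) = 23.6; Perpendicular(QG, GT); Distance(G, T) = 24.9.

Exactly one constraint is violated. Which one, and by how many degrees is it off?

Perpendicular(QG, GT) — off by 5.90°.

U = (0.00, 0.00) ✓; UQ at -44.30° ✓; |UQ| = 23.20 ✓; ∠UQG = 57.40° ✓; |QG| = 23.60 ✓; ∠(QG, GT) = 84.10° ✗; |GT| = 24.90 ✓.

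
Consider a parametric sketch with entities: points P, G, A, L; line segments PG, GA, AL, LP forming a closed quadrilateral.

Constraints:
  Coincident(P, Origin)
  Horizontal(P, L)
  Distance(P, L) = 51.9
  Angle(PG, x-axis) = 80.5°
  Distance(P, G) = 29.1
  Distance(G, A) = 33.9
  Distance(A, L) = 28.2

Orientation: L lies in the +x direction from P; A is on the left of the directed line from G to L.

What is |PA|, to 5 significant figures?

45.778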